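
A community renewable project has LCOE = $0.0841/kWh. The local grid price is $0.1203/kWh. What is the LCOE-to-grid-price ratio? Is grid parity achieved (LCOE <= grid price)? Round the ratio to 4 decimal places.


Compare LCOE to grid price:
  LCOE = $0.0841/kWh, Grid price = $0.1203/kWh
  Ratio = LCOE / grid_price = 0.0841 / 0.1203 = 0.6991
  Grid parity achieved (ratio <= 1)? yes

0.6991


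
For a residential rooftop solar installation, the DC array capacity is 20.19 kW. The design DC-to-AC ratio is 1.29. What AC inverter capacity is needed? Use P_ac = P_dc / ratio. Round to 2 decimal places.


The inverter AC capacity is determined by the DC/AC ratio.
Given: P_dc = 20.19 kW, DC/AC ratio = 1.29
P_ac = P_dc / ratio = 20.19 / 1.29
P_ac = 15.65 kW

15.65


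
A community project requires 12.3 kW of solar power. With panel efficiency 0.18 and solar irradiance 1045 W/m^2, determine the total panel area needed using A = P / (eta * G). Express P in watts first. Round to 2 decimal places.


Convert target power to watts: P = 12.3 * 1000 = 12300.0 W
Compute denominator: eta * G = 0.18 * 1045 = 188.1
Required area A = P / (eta * G) = 12300.0 / 188.1
A = 65.39 m^2

65.39


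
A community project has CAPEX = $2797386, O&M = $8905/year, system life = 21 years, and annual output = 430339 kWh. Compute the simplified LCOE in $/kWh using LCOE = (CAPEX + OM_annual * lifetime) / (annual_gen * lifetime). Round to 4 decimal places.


Total cost = CAPEX + OM * lifetime = 2797386 + 8905 * 21 = 2797386 + 187005 = 2984391
Total generation = annual * lifetime = 430339 * 21 = 9037119 kWh
LCOE = 2984391 / 9037119
LCOE = 0.3302 $/kWh

0.3302


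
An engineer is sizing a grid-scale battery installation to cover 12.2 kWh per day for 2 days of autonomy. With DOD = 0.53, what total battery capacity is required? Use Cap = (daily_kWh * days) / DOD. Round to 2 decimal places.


Total energy needed = daily * days = 12.2 * 2 = 24.4 kWh
Account for depth of discharge:
  Cap = total_energy / DOD = 24.4 / 0.53
  Cap = 46.04 kWh

46.04


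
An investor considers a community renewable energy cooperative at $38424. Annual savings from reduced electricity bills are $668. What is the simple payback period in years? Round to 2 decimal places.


Simple payback period = initial cost / annual savings
Payback = 38424 / 668
Payback = 57.52 years

57.52


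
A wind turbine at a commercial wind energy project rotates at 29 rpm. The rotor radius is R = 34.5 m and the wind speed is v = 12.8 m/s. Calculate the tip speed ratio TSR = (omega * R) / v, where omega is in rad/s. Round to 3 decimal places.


Convert rotational speed to rad/s:
  omega = 29 * 2 * pi / 60 = 3.0369 rad/s
Compute tip speed:
  v_tip = omega * R = 3.0369 * 34.5 = 104.772 m/s
Tip speed ratio:
  TSR = v_tip / v_wind = 104.772 / 12.8 = 8.185

8.185


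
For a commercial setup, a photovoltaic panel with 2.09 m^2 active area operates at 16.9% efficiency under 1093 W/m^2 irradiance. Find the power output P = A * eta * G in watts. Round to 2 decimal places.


Use the solar power formula P = A * eta * G.
Given: A = 2.09 m^2, eta = 0.169, G = 1093 W/m^2
P = 2.09 * 0.169 * 1093
P = 386.06 W

386.06


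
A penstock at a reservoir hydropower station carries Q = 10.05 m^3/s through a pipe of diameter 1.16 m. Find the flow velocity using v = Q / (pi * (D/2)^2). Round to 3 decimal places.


Compute pipe cross-sectional area:
  A = pi * (D/2)^2 = pi * (1.16/2)^2 = 1.0568 m^2
Calculate velocity:
  v = Q / A = 10.05 / 1.0568
  v = 9.510 m/s

9.510


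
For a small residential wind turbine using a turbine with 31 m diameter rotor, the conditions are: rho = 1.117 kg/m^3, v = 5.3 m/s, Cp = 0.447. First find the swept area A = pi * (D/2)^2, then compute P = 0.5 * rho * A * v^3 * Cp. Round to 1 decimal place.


Step 1 -- Compute swept area:
  A = pi * (D/2)^2 = pi * (31/2)^2 = 754.77 m^2
Step 2 -- Apply wind power equation:
  P = 0.5 * rho * A * v^3 * Cp
  v^3 = 5.3^3 = 148.877
  P = 0.5 * 1.117 * 754.77 * 148.877 * 0.447
  P = 28052.5 W

28052.5


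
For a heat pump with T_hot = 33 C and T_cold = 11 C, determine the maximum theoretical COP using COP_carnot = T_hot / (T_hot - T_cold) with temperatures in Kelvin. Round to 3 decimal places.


Convert to Kelvin:
  T_hot = 33 + 273.15 = 306.15 K
  T_cold = 11 + 273.15 = 284.15 K
Apply Carnot COP formula:
  COP = T_hot_K / (T_hot_K - T_cold_K) = 306.15 / 22.0
  COP = 13.916

13.916


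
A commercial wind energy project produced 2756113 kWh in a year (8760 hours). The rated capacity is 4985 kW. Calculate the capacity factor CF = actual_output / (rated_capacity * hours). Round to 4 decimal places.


Capacity factor = actual output / maximum possible output
Maximum possible = rated * hours = 4985 * 8760 = 43668600 kWh
CF = 2756113 / 43668600
CF = 0.0631

0.0631


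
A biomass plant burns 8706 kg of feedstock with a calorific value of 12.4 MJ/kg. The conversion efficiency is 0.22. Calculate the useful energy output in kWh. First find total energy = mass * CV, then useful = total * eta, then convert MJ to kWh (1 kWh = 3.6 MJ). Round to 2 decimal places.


Total energy = mass * CV = 8706 * 12.4 = 107954.4 MJ
Useful energy = total * eta = 107954.4 * 0.22 = 23749.97 MJ
Convert to kWh: 23749.97 / 3.6
Useful energy = 6597.21 kWh

6597.21


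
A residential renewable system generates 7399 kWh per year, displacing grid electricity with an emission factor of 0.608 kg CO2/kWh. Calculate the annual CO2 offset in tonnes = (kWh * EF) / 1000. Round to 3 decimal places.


CO2 offset in kg = generation * emission_factor
CO2 offset = 7399 * 0.608 = 4498.59 kg
Convert to tonnes:
  CO2 offset = 4498.59 / 1000 = 4.499 tonnes

4.499


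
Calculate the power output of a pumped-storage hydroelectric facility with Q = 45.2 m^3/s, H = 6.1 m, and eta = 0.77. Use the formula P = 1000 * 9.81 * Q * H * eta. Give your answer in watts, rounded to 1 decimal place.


Apply the hydropower formula P = rho * g * Q * H * eta
rho * g = 1000 * 9.81 = 9810.0
P = 9810.0 * 45.2 * 6.1 * 0.77
P = 2082706.2 W

2082706.2


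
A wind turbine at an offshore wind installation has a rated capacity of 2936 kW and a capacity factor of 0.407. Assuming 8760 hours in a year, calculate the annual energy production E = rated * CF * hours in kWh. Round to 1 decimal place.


Annual energy = rated_kW * capacity_factor * hours_per_year
Given: P_rated = 2936 kW, CF = 0.407, hours = 8760
E = 2936 * 0.407 * 8760
E = 10467779.5 kWh

10467779.5


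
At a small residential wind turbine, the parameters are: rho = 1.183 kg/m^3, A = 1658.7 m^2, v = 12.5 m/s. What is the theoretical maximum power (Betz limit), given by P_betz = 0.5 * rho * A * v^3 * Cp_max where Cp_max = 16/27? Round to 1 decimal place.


The Betz coefficient Cp_max = 16/27 = 0.5926
v^3 = 12.5^3 = 1953.125
P_betz = 0.5 * rho * A * v^3 * Cp_max
P_betz = 0.5 * 1.183 * 1658.7 * 1953.125 * 0.5926
P_betz = 1135556.8 W

1135556.8


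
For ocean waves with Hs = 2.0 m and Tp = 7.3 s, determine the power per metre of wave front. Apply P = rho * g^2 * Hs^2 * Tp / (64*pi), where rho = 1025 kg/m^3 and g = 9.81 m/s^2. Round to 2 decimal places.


Apply wave power formula:
  g^2 = 9.81^2 = 96.2361
  Hs^2 = 2.0^2 = 4.0
  Numerator = rho * g^2 * Hs^2 * Tp = 1025 * 96.2361 * 4.0 * 7.3 = 2880346.47
  Denominator = 64 * pi = 201.0619
  P = 2880346.47 / 201.0619 = 14325.67 W/m

14325.67


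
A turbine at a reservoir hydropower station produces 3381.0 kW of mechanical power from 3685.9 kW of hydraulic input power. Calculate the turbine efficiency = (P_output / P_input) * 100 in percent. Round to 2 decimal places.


Turbine efficiency = (output power / input power) * 100
eta = (3381.0 / 3685.9) * 100
eta = 91.73%

91.73


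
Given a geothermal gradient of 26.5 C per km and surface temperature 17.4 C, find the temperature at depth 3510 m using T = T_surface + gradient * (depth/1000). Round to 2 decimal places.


Convert depth to km: 3510 / 1000 = 3.51 km
Temperature increase = gradient * depth_km = 26.5 * 3.51 = 93.02 C
Temperature at depth = T_surface + delta_T = 17.4 + 93.02
T = 110.42 C

110.42


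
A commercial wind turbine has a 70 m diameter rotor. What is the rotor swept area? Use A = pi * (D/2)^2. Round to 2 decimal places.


Compute the rotor radius:
  r = D / 2 = 70 / 2 = 35.0 m
Calculate swept area:
  A = pi * r^2 = pi * 35.0^2
  A = 3848.45 m^2

3848.45


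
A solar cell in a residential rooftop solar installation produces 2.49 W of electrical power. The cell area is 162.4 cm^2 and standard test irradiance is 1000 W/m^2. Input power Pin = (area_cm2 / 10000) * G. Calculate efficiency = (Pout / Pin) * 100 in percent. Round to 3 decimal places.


First compute the input power:
  Pin = area_cm2 / 10000 * G = 162.4 / 10000 * 1000 = 16.24 W
Then compute efficiency:
  Efficiency = (Pout / Pin) * 100 = (2.49 / 16.24) * 100
  Efficiency = 15.333%

15.333


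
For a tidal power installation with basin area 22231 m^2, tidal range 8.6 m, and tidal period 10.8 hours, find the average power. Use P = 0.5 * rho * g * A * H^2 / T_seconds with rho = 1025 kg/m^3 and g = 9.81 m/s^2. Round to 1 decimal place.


Convert period to seconds: T = 10.8 * 3600 = 38880.0 s
H^2 = 8.6^2 = 73.96
P = 0.5 * rho * g * A * H^2 / T
P = 0.5 * 1025 * 9.81 * 22231 * 73.96 / 38880.0
P = 212614.3 W

212614.3


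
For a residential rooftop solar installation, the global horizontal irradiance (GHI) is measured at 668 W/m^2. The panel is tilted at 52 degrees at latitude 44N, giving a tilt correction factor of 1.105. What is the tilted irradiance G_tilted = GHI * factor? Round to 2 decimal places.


Identify the given values:
  GHI = 668 W/m^2, tilt correction factor = 1.105
Apply the formula G_tilted = GHI * factor:
  G_tilted = 668 * 1.105
  G_tilted = 738.14 W/m^2

738.14


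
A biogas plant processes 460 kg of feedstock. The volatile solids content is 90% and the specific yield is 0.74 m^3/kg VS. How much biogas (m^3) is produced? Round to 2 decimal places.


Compute volatile solids:
  VS = mass * VS_fraction = 460 * 0.9 = 414.0 kg
Calculate biogas volume:
  Biogas = VS * specific_yield = 414.0 * 0.74
  Biogas = 306.36 m^3

306.36


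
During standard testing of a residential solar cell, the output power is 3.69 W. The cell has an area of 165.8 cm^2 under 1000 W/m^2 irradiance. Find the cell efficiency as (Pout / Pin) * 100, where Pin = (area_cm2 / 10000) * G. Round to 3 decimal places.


First compute the input power:
  Pin = area_cm2 / 10000 * G = 165.8 / 10000 * 1000 = 16.58 W
Then compute efficiency:
  Efficiency = (Pout / Pin) * 100 = (3.69 / 16.58) * 100
  Efficiency = 22.256%

22.256


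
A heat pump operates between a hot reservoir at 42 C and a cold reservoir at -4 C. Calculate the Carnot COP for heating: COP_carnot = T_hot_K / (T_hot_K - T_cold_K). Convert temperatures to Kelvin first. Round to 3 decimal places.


Convert to Kelvin:
  T_hot = 42 + 273.15 = 315.15 K
  T_cold = -4 + 273.15 = 269.15 K
Apply Carnot COP formula:
  COP = T_hot_K / (T_hot_K - T_cold_K) = 315.15 / 46.0
  COP = 6.851

6.851


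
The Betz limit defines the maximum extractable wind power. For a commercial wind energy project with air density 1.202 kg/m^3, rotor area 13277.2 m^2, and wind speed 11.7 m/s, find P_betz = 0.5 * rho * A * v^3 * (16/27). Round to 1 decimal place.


The Betz coefficient Cp_max = 16/27 = 0.5926
v^3 = 11.7^3 = 1601.613
P_betz = 0.5 * rho * A * v^3 * Cp_max
P_betz = 0.5 * 1.202 * 13277.2 * 1601.613 * 0.5926
P_betz = 7573467.6 W

7573467.6


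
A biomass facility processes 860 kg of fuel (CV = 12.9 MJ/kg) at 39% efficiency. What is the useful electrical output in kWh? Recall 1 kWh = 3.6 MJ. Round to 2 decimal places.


Total energy = mass * CV = 860 * 12.9 = 11094.0 MJ
Useful energy = total * eta = 11094.0 * 0.39 = 4326.66 MJ
Convert to kWh: 4326.66 / 3.6
Useful energy = 1201.85 kWh

1201.85


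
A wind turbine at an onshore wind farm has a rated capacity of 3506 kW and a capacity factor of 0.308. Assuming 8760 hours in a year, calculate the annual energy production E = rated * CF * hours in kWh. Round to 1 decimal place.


Annual energy = rated_kW * capacity_factor * hours_per_year
Given: P_rated = 3506 kW, CF = 0.308, hours = 8760
E = 3506 * 0.308 * 8760
E = 9459468.5 kWh

9459468.5


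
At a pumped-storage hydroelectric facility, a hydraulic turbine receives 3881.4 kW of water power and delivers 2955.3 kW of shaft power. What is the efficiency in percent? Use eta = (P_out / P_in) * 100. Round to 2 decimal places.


Turbine efficiency = (output power / input power) * 100
eta = (2955.3 / 3881.4) * 100
eta = 76.14%

76.14


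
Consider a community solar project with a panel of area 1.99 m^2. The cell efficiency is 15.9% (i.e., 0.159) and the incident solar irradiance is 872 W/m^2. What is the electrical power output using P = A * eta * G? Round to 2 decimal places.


Use the solar power formula P = A * eta * G.
Given: A = 1.99 m^2, eta = 0.159, G = 872 W/m^2
P = 1.99 * 0.159 * 872
P = 275.91 W

275.91


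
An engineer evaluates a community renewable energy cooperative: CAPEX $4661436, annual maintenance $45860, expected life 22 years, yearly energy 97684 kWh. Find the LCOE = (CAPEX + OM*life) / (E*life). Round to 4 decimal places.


Total cost = CAPEX + OM * lifetime = 4661436 + 45860 * 22 = 4661436 + 1008920 = 5670356
Total generation = annual * lifetime = 97684 * 22 = 2149048 kWh
LCOE = 5670356 / 2149048
LCOE = 2.6385 $/kWh

2.6385


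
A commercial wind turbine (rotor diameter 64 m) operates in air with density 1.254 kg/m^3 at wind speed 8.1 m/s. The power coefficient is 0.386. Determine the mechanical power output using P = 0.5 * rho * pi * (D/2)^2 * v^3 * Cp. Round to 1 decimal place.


Step 1 -- Compute swept area:
  A = pi * (D/2)^2 = pi * (64/2)^2 = 3216.99 m^2
Step 2 -- Apply wind power equation:
  P = 0.5 * rho * A * v^3 * Cp
  v^3 = 8.1^3 = 531.441
  P = 0.5 * 1.254 * 3216.99 * 531.441 * 0.386
  P = 413770.7 W

413770.7


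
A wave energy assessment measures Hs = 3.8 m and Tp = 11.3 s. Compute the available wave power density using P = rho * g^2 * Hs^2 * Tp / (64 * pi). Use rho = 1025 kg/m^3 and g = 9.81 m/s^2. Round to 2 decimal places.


Apply wave power formula:
  g^2 = 9.81^2 = 96.2361
  Hs^2 = 3.8^2 = 14.44
  Numerator = rho * g^2 * Hs^2 * Tp = 1025 * 96.2361 * 14.44 * 11.3 = 16095612.83
  Denominator = 64 * pi = 201.0619
  P = 16095612.83 / 201.0619 = 80053.01 W/m

80053.01


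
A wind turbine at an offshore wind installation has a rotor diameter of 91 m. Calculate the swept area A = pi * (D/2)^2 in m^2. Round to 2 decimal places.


Compute the rotor radius:
  r = D / 2 = 91 / 2 = 45.5 m
Calculate swept area:
  A = pi * r^2 = pi * 45.5^2
  A = 6503.88 m^2

6503.88


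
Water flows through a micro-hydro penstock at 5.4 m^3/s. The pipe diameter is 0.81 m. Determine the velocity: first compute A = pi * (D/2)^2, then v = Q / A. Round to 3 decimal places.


Compute pipe cross-sectional area:
  A = pi * (D/2)^2 = pi * (0.81/2)^2 = 0.5153 m^2
Calculate velocity:
  v = Q / A = 5.4 / 0.5153
  v = 10.479 m/s

10.479


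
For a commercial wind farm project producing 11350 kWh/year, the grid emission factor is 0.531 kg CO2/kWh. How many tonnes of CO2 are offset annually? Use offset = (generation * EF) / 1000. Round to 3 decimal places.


CO2 offset in kg = generation * emission_factor
CO2 offset = 11350 * 0.531 = 6026.85 kg
Convert to tonnes:
  CO2 offset = 6026.85 / 1000 = 6.027 tonnes

6.027


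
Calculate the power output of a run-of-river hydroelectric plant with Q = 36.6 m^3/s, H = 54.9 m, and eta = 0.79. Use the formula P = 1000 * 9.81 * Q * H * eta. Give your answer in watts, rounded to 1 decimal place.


Apply the hydropower formula P = rho * g * Q * H * eta
rho * g = 1000 * 9.81 = 9810.0
P = 9810.0 * 36.6 * 54.9 * 0.79
P = 15572184.1 W

15572184.1


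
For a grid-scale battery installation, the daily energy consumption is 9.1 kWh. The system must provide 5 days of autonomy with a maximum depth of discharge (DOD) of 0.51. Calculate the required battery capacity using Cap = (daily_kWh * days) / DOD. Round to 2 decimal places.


Total energy needed = daily * days = 9.1 * 5 = 45.5 kWh
Account for depth of discharge:
  Cap = total_energy / DOD = 45.5 / 0.51
  Cap = 89.22 kWh

89.22


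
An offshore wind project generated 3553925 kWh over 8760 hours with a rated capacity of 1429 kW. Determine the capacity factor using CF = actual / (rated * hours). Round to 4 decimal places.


Capacity factor = actual output / maximum possible output
Maximum possible = rated * hours = 1429 * 8760 = 12518040 kWh
CF = 3553925 / 12518040
CF = 0.2839

0.2839


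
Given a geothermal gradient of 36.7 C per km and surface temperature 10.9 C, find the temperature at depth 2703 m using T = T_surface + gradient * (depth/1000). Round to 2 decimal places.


Convert depth to km: 2703 / 1000 = 2.703 km
Temperature increase = gradient * depth_km = 36.7 * 2.703 = 99.2 C
Temperature at depth = T_surface + delta_T = 10.9 + 99.2
T = 110.10 C

110.10


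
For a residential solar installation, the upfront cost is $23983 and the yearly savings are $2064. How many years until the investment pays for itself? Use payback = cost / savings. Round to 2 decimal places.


Simple payback period = initial cost / annual savings
Payback = 23983 / 2064
Payback = 11.62 years

11.62


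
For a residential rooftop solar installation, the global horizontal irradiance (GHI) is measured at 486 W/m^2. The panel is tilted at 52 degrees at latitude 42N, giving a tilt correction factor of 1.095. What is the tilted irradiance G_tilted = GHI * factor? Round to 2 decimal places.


Identify the given values:
  GHI = 486 W/m^2, tilt correction factor = 1.095
Apply the formula G_tilted = GHI * factor:
  G_tilted = 486 * 1.095
  G_tilted = 532.17 W/m^2

532.17


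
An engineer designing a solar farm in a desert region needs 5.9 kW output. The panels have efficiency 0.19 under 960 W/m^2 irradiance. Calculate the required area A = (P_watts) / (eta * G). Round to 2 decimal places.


Convert target power to watts: P = 5.9 * 1000 = 5900.0 W
Compute denominator: eta * G = 0.19 * 960 = 182.4
Required area A = P / (eta * G) = 5900.0 / 182.4
A = 32.35 m^2

32.35


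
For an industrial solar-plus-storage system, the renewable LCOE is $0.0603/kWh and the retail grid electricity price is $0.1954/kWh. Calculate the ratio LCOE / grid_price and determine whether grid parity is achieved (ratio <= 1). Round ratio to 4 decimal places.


Compare LCOE to grid price:
  LCOE = $0.0603/kWh, Grid price = $0.1954/kWh
  Ratio = LCOE / grid_price = 0.0603 / 0.1954 = 0.3086
  Grid parity achieved (ratio <= 1)? yes

0.3086


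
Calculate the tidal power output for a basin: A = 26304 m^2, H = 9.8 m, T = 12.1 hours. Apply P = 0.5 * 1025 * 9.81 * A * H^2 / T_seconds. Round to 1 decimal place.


Convert period to seconds: T = 12.1 * 3600 = 43560.0 s
H^2 = 9.8^2 = 96.04
P = 0.5 * rho * g * A * H^2 / T
P = 0.5 * 1025 * 9.81 * 26304 * 96.04 / 43560.0
P = 291574.1 W

291574.1


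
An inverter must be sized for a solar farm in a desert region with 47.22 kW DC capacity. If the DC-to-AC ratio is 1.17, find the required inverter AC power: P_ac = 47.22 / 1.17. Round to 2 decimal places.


The inverter AC capacity is determined by the DC/AC ratio.
Given: P_dc = 47.22 kW, DC/AC ratio = 1.17
P_ac = P_dc / ratio = 47.22 / 1.17
P_ac = 40.36 kW

40.36


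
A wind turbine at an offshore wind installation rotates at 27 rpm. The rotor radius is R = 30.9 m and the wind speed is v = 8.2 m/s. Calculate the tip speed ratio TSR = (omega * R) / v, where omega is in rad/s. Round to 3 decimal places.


Convert rotational speed to rad/s:
  omega = 27 * 2 * pi / 60 = 2.8274 rad/s
Compute tip speed:
  v_tip = omega * R = 2.8274 * 30.9 = 87.368 m/s
Tip speed ratio:
  TSR = v_tip / v_wind = 87.368 / 8.2 = 10.655

10.655


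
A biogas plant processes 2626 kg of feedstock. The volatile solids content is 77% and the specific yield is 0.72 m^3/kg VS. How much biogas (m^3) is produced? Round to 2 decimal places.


Compute volatile solids:
  VS = mass * VS_fraction = 2626 * 0.77 = 2022.02 kg
Calculate biogas volume:
  Biogas = VS * specific_yield = 2022.02 * 0.72
  Biogas = 1455.85 m^3

1455.85


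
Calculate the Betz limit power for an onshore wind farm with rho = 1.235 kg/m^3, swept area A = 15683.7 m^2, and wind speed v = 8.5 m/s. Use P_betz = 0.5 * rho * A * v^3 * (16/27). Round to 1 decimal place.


The Betz coefficient Cp_max = 16/27 = 0.5926
v^3 = 8.5^3 = 614.125
P_betz = 0.5 * rho * A * v^3 * Cp_max
P_betz = 0.5 * 1.235 * 15683.7 * 614.125 * 0.5926
P_betz = 3524507.9 W

3524507.9


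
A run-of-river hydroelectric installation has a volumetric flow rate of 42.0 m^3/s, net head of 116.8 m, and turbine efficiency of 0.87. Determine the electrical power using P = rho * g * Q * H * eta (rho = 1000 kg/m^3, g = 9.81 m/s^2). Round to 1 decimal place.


Apply the hydropower formula P = rho * g * Q * H * eta
rho * g = 1000 * 9.81 = 9810.0
P = 9810.0 * 42.0 * 116.8 * 0.87
P = 41867824.3 W

41867824.3


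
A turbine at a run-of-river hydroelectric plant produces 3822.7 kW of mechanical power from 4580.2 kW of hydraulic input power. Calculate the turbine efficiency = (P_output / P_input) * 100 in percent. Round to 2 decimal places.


Turbine efficiency = (output power / input power) * 100
eta = (3822.7 / 4580.2) * 100
eta = 83.46%

83.46


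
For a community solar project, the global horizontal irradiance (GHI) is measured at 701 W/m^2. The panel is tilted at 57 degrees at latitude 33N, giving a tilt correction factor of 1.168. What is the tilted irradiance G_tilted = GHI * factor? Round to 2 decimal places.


Identify the given values:
  GHI = 701 W/m^2, tilt correction factor = 1.168
Apply the formula G_tilted = GHI * factor:
  G_tilted = 701 * 1.168
  G_tilted = 818.77 W/m^2

818.77


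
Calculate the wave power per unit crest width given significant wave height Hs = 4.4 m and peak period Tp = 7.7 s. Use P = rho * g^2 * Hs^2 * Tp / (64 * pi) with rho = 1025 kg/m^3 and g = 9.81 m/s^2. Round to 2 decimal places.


Apply wave power formula:
  g^2 = 9.81^2 = 96.2361
  Hs^2 = 4.4^2 = 19.36
  Numerator = rho * g^2 * Hs^2 * Tp = 1025 * 96.2361 * 19.36 * 7.7 = 14704760.6
  Denominator = 64 * pi = 201.0619
  P = 14704760.6 / 201.0619 = 73135.48 W/m

73135.48


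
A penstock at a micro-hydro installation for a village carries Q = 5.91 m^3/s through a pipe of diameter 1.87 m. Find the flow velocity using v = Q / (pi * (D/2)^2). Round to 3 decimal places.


Compute pipe cross-sectional area:
  A = pi * (D/2)^2 = pi * (1.87/2)^2 = 2.7465 m^2
Calculate velocity:
  v = Q / A = 5.91 / 2.7465
  v = 2.152 m/s

2.152


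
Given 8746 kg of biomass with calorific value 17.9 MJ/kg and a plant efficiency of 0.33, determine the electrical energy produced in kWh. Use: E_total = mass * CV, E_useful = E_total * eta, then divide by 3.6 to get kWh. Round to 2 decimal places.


Total energy = mass * CV = 8746 * 17.9 = 156553.4 MJ
Useful energy = total * eta = 156553.4 * 0.33 = 51662.62 MJ
Convert to kWh: 51662.62 / 3.6
Useful energy = 14350.73 kWh

14350.73


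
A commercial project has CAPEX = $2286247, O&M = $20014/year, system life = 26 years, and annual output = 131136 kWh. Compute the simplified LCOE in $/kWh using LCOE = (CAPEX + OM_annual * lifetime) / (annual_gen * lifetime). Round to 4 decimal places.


Total cost = CAPEX + OM * lifetime = 2286247 + 20014 * 26 = 2286247 + 520364 = 2806611
Total generation = annual * lifetime = 131136 * 26 = 3409536 kWh
LCOE = 2806611 / 3409536
LCOE = 0.8232 $/kWh

0.8232


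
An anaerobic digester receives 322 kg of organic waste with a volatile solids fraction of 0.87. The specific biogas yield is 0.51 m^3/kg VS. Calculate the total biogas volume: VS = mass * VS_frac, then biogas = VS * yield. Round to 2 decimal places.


Compute volatile solids:
  VS = mass * VS_fraction = 322 * 0.87 = 280.14 kg
Calculate biogas volume:
  Biogas = VS * specific_yield = 280.14 * 0.51
  Biogas = 142.87 m^3

142.87


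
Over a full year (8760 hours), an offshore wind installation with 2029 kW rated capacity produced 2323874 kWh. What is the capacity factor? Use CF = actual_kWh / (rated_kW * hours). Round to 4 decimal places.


Capacity factor = actual output / maximum possible output
Maximum possible = rated * hours = 2029 * 8760 = 17774040 kWh
CF = 2323874 / 17774040
CF = 0.1307

0.1307


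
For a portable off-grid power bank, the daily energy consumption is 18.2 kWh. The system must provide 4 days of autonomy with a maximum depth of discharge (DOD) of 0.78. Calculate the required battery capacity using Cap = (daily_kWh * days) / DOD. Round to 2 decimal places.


Total energy needed = daily * days = 18.2 * 4 = 72.8 kWh
Account for depth of discharge:
  Cap = total_energy / DOD = 72.8 / 0.78
  Cap = 93.33 kWh

93.33


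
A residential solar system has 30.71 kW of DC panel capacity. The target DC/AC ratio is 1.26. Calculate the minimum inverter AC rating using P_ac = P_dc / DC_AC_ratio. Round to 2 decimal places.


The inverter AC capacity is determined by the DC/AC ratio.
Given: P_dc = 30.71 kW, DC/AC ratio = 1.26
P_ac = P_dc / ratio = 30.71 / 1.26
P_ac = 24.37 kW

24.37


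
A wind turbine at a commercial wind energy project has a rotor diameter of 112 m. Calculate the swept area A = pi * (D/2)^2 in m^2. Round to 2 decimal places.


Compute the rotor radius:
  r = D / 2 = 112 / 2 = 56.0 m
Calculate swept area:
  A = pi * r^2 = pi * 56.0^2
  A = 9852.03 m^2

9852.03


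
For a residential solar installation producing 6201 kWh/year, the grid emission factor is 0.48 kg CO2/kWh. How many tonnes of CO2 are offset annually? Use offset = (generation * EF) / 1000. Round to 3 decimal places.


CO2 offset in kg = generation * emission_factor
CO2 offset = 6201 * 0.48 = 2976.48 kg
Convert to tonnes:
  CO2 offset = 2976.48 / 1000 = 2.976 tonnes

2.976


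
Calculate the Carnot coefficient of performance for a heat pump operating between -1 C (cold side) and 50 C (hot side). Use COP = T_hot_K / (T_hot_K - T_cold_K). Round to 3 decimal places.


Convert to Kelvin:
  T_hot = 50 + 273.15 = 323.15 K
  T_cold = -1 + 273.15 = 272.15 K
Apply Carnot COP formula:
  COP = T_hot_K / (T_hot_K - T_cold_K) = 323.15 / 51.0
  COP = 6.336

6.336


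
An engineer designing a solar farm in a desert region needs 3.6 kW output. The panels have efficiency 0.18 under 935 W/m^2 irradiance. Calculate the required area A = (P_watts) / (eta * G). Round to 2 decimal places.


Convert target power to watts: P = 3.6 * 1000 = 3600.0 W
Compute denominator: eta * G = 0.18 * 935 = 168.3
Required area A = P / (eta * G) = 3600.0 / 168.3
A = 21.39 m^2

21.39


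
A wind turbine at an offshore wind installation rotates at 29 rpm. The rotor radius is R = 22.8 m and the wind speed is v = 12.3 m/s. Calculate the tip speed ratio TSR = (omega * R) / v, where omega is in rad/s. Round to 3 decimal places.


Convert rotational speed to rad/s:
  omega = 29 * 2 * pi / 60 = 3.0369 rad/s
Compute tip speed:
  v_tip = omega * R = 3.0369 * 22.8 = 69.241 m/s
Tip speed ratio:
  TSR = v_tip / v_wind = 69.241 / 12.3 = 5.629

5.629


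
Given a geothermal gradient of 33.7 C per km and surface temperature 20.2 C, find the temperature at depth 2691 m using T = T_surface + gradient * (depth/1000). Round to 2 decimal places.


Convert depth to km: 2691 / 1000 = 2.691 km
Temperature increase = gradient * depth_km = 33.7 * 2.691 = 90.69 C
Temperature at depth = T_surface + delta_T = 20.2 + 90.69
T = 110.89 C

110.89


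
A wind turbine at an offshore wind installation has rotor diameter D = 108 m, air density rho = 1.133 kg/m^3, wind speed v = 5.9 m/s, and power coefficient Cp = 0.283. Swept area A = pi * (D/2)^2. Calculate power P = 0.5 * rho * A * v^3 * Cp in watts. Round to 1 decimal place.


Step 1 -- Compute swept area:
  A = pi * (D/2)^2 = pi * (108/2)^2 = 9160.88 m^2
Step 2 -- Apply wind power equation:
  P = 0.5 * rho * A * v^3 * Cp
  v^3 = 5.9^3 = 205.379
  P = 0.5 * 1.133 * 9160.88 * 205.379 * 0.283
  P = 301633.6 W

301633.6


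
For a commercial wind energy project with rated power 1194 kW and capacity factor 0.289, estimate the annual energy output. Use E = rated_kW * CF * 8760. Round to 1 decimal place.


Annual energy = rated_kW * capacity_factor * hours_per_year
Given: P_rated = 1194 kW, CF = 0.289, hours = 8760
E = 1194 * 0.289 * 8760
E = 3022778.2 kWh

3022778.2


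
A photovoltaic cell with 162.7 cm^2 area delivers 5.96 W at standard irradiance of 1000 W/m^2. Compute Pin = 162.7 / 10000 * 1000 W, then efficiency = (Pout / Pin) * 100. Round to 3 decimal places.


First compute the input power:
  Pin = area_cm2 / 10000 * G = 162.7 / 10000 * 1000 = 16.27 W
Then compute efficiency:
  Efficiency = (Pout / Pin) * 100 = (5.96 / 16.27) * 100
  Efficiency = 36.632%

36.632


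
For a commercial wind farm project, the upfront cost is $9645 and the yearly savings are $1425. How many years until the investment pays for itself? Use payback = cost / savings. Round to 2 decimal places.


Simple payback period = initial cost / annual savings
Payback = 9645 / 1425
Payback = 6.77 years

6.77


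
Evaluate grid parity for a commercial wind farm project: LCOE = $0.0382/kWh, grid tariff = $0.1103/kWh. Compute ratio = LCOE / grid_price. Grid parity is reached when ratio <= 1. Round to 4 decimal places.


Compare LCOE to grid price:
  LCOE = $0.0382/kWh, Grid price = $0.1103/kWh
  Ratio = LCOE / grid_price = 0.0382 / 0.1103 = 0.3463
  Grid parity achieved (ratio <= 1)? yes

0.3463


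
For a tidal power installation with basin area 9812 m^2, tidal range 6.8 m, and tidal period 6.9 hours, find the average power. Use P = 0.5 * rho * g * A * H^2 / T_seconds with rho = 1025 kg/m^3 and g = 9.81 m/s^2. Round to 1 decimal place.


Convert period to seconds: T = 6.9 * 3600 = 24840.0 s
H^2 = 6.8^2 = 46.24
P = 0.5 * rho * g * A * H^2 / T
P = 0.5 * 1025 * 9.81 * 9812 * 46.24 / 24840.0
P = 91830.4 W

91830.4


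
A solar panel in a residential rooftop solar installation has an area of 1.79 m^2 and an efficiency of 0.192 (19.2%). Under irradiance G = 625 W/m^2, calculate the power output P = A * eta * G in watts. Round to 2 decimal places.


Use the solar power formula P = A * eta * G.
Given: A = 1.79 m^2, eta = 0.192, G = 625 W/m^2
P = 1.79 * 0.192 * 625
P = 214.80 W

214.80


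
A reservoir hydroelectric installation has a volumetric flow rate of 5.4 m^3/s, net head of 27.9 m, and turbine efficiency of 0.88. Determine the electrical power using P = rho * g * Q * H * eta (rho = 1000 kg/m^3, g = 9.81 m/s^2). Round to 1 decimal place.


Apply the hydropower formula P = rho * g * Q * H * eta
rho * g = 1000 * 9.81 = 9810.0
P = 9810.0 * 5.4 * 27.9 * 0.88
P = 1300617.6 W

1300617.6


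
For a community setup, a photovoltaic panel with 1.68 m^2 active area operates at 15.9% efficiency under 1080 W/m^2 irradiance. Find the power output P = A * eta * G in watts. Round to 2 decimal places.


Use the solar power formula P = A * eta * G.
Given: A = 1.68 m^2, eta = 0.159, G = 1080 W/m^2
P = 1.68 * 0.159 * 1080
P = 288.49 W

288.49


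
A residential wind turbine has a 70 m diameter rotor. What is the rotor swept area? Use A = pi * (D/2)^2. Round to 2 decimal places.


Compute the rotor radius:
  r = D / 2 = 70 / 2 = 35.0 m
Calculate swept area:
  A = pi * r^2 = pi * 35.0^2
  A = 3848.45 m^2

3848.45


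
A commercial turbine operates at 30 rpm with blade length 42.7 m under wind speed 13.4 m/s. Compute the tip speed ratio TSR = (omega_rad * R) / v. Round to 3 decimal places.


Convert rotational speed to rad/s:
  omega = 30 * 2 * pi / 60 = 3.1416 rad/s
Compute tip speed:
  v_tip = omega * R = 3.1416 * 42.7 = 134.146 m/s
Tip speed ratio:
  TSR = v_tip / v_wind = 134.146 / 13.4 = 10.011

10.011


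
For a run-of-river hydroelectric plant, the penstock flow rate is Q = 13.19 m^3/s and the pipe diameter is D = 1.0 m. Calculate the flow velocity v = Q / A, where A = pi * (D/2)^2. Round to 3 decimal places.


Compute pipe cross-sectional area:
  A = pi * (D/2)^2 = pi * (1.0/2)^2 = 0.7854 m^2
Calculate velocity:
  v = Q / A = 13.19 / 0.7854
  v = 16.794 m/s

16.794


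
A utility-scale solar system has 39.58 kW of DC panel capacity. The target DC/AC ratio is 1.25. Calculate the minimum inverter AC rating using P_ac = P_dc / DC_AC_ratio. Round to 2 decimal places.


The inverter AC capacity is determined by the DC/AC ratio.
Given: P_dc = 39.58 kW, DC/AC ratio = 1.25
P_ac = P_dc / ratio = 39.58 / 1.25
P_ac = 31.66 kW

31.66


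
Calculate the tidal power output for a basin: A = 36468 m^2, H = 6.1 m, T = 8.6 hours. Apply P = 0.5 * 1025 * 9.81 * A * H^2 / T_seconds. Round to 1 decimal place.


Convert period to seconds: T = 8.6 * 3600 = 30960.0 s
H^2 = 6.1^2 = 37.21
P = 0.5 * rho * g * A * H^2 / T
P = 0.5 * 1025 * 9.81 * 36468 * 37.21 / 30960.0
P = 220360.4 W

220360.4


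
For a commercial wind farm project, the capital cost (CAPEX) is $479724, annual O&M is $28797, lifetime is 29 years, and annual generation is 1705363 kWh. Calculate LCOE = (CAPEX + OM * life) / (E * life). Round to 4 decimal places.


Total cost = CAPEX + OM * lifetime = 479724 + 28797 * 29 = 479724 + 835113 = 1314837
Total generation = annual * lifetime = 1705363 * 29 = 49455527 kWh
LCOE = 1314837 / 49455527
LCOE = 0.0266 $/kWh

0.0266


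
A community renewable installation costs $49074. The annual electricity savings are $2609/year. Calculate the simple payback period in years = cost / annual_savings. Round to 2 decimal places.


Simple payback period = initial cost / annual savings
Payback = 49074 / 2609
Payback = 18.81 years

18.81


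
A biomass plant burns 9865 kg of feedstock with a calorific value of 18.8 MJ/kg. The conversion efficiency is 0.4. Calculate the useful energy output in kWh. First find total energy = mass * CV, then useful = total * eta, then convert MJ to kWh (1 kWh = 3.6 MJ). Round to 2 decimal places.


Total energy = mass * CV = 9865 * 18.8 = 185462.0 MJ
Useful energy = total * eta = 185462.0 * 0.4 = 74184.8 MJ
Convert to kWh: 74184.8 / 3.6
Useful energy = 20606.89 kWh

20606.89


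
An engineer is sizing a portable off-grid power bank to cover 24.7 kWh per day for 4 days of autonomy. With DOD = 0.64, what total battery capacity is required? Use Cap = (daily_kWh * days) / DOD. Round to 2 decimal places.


Total energy needed = daily * days = 24.7 * 4 = 98.8 kWh
Account for depth of discharge:
  Cap = total_energy / DOD = 98.8 / 0.64
  Cap = 154.38 kWh

154.38


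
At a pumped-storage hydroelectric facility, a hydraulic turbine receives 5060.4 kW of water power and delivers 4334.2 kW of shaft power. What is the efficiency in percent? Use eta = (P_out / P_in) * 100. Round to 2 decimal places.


Turbine efficiency = (output power / input power) * 100
eta = (4334.2 / 5060.4) * 100
eta = 85.65%

85.65


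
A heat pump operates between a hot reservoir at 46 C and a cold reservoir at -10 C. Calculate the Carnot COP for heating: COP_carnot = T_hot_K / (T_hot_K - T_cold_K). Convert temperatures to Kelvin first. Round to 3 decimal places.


Convert to Kelvin:
  T_hot = 46 + 273.15 = 319.15 K
  T_cold = -10 + 273.15 = 263.15 K
Apply Carnot COP formula:
  COP = T_hot_K / (T_hot_K - T_cold_K) = 319.15 / 56.0
  COP = 5.699

5.699


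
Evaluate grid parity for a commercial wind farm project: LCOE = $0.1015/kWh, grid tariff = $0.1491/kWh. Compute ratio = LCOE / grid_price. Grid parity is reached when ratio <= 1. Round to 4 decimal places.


Compare LCOE to grid price:
  LCOE = $0.1015/kWh, Grid price = $0.1491/kWh
  Ratio = LCOE / grid_price = 0.1015 / 0.1491 = 0.6808
  Grid parity achieved (ratio <= 1)? yes

0.6808


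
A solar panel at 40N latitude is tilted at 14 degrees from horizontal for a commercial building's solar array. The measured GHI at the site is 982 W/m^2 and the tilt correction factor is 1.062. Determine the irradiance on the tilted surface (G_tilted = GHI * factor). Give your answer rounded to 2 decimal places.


Identify the given values:
  GHI = 982 W/m^2, tilt correction factor = 1.062
Apply the formula G_tilted = GHI * factor:
  G_tilted = 982 * 1.062
  G_tilted = 1042.88 W/m^2

1042.88


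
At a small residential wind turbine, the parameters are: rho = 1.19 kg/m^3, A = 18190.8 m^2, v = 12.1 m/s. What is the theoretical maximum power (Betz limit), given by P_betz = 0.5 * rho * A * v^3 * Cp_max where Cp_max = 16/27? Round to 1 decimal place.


The Betz coefficient Cp_max = 16/27 = 0.5926
v^3 = 12.1^3 = 1771.561
P_betz = 0.5 * rho * A * v^3 * Cp_max
P_betz = 0.5 * 1.19 * 18190.8 * 1771.561 * 0.5926
P_betz = 11362688.3 W

11362688.3


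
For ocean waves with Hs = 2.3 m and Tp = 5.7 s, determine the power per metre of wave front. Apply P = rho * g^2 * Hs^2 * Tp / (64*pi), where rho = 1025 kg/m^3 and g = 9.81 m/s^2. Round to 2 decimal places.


Apply wave power formula:
  g^2 = 9.81^2 = 96.2361
  Hs^2 = 2.3^2 = 5.29
  Numerator = rho * g^2 * Hs^2 * Tp = 1025 * 96.2361 * 5.29 * 5.7 = 2974352.3
  Denominator = 64 * pi = 201.0619
  P = 2974352.3 / 201.0619 = 14793.21 W/m

14793.21


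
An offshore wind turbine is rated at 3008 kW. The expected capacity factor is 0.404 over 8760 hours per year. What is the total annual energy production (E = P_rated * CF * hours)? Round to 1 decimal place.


Annual energy = rated_kW * capacity_factor * hours_per_year
Given: P_rated = 3008 kW, CF = 0.404, hours = 8760
E = 3008 * 0.404 * 8760
E = 10645432.3 kWh

10645432.3


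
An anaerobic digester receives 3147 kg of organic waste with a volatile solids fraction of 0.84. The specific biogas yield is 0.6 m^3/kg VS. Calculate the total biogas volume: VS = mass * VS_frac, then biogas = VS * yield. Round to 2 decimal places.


Compute volatile solids:
  VS = mass * VS_fraction = 3147 * 0.84 = 2643.48 kg
Calculate biogas volume:
  Biogas = VS * specific_yield = 2643.48 * 0.6
  Biogas = 1586.09 m^3

1586.09


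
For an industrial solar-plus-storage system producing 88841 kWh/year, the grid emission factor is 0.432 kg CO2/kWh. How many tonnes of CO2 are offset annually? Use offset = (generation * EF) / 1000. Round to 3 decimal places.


CO2 offset in kg = generation * emission_factor
CO2 offset = 88841 * 0.432 = 38379.31 kg
Convert to tonnes:
  CO2 offset = 38379.31 / 1000 = 38.379 tonnes

38.379


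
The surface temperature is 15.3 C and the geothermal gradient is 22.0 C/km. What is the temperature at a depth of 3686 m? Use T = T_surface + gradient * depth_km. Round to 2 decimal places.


Convert depth to km: 3686 / 1000 = 3.686 km
Temperature increase = gradient * depth_km = 22.0 * 3.686 = 81.09 C
Temperature at depth = T_surface + delta_T = 15.3 + 81.09
T = 96.39 C

96.39


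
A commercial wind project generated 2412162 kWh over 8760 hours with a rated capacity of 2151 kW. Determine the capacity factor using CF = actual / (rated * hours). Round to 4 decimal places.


Capacity factor = actual output / maximum possible output
Maximum possible = rated * hours = 2151 * 8760 = 18842760 kWh
CF = 2412162 / 18842760
CF = 0.1280

0.1280


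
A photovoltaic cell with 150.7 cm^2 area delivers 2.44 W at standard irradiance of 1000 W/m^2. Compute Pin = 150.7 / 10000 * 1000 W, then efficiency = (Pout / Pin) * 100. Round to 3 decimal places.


First compute the input power:
  Pin = area_cm2 / 10000 * G = 150.7 / 10000 * 1000 = 15.07 W
Then compute efficiency:
  Efficiency = (Pout / Pin) * 100 = (2.44 / 15.07) * 100
  Efficiency = 16.191%

16.191


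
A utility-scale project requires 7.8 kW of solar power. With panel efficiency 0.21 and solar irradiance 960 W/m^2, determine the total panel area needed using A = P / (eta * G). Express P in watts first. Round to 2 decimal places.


Convert target power to watts: P = 7.8 * 1000 = 7800.0 W
Compute denominator: eta * G = 0.21 * 960 = 201.6
Required area A = P / (eta * G) = 7800.0 / 201.6
A = 38.69 m^2

38.69
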